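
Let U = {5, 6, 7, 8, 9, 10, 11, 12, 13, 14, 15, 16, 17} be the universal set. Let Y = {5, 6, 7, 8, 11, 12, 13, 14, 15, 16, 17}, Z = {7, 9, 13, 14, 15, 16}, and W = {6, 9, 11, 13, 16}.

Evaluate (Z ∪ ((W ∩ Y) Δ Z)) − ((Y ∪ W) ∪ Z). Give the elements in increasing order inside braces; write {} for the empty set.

W ∩ Y = {6, 11, 13, 16}
(W ∩ Y) Δ Z = {6, 7, 9, 11, 14, 15}
Z ∪ ((W ∩ Y) Δ Z) = {6, 7, 9, 11, 13, 14, 15, 16}
Y ∪ W = {5, 6, 7, 8, 9, 11, 12, 13, 14, 15, 16, 17}
(Y ∪ W) ∪ Z = {5, 6, 7, 8, 9, 11, 12, 13, 14, 15, 16, 17}
(Z ∪ ((W ∩ Y) Δ Z)) − ((Y ∪ W) ∪ Z) = {}

{}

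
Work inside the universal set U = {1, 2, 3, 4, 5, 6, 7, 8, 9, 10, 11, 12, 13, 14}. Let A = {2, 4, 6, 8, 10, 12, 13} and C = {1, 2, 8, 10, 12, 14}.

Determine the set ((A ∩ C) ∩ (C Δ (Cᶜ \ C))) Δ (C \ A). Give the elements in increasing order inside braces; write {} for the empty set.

{1, 2, 8, 10, 12, 14}

A ∩ C = {2, 8, 10, 12}
Cᶜ = {3, 4, 5, 6, 7, 9, 11, 13}
Cᶜ \ C = {3, 4, 5, 6, 7, 9, 11, 13}
C Δ (Cᶜ \ C) = {1, 2, 3, 4, 5, 6, 7, 8, 9, 10, 11, 12, 13, 14}
(A ∩ C) ∩ (C Δ (Cᶜ \ C)) = {2, 8, 10, 12}
C \ A = {1, 14}
((A ∩ C) ∩ (C Δ (Cᶜ \ C))) Δ (C \ A) = {1, 2, 8, 10, 12, 14}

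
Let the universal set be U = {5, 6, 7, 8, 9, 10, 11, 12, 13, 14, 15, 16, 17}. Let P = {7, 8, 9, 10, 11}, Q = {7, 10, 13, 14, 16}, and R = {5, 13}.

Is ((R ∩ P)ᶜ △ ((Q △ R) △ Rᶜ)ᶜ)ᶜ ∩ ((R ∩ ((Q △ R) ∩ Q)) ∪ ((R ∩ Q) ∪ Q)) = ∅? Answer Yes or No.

R ∩ P = {}
(R ∩ P)ᶜ = {5, 6, 7, 8, 9, 10, 11, 12, 13, 14, 15, 16, 17}
Q △ R = {5, 7, 10, 14, 16}
Rᶜ = {6, 7, 8, 9, 10, 11, 12, 14, 15, 16, 17}
(Q △ R) △ Rᶜ = {5, 6, 8, 9, 11, 12, 15, 17}
((Q △ R) △ Rᶜ)ᶜ = {7, 10, 13, 14, 16}
(R ∩ P)ᶜ △ ((Q △ R) △ Rᶜ)ᶜ = {5, 6, 8, 9, 11, 12, 15, 17}
((R ∩ P)ᶜ △ ((Q △ R) △ Rᶜ)ᶜ)ᶜ = {7, 10, 13, 14, 16}
(Q △ R) ∩ Q = {7, 10, 14, 16}
R ∩ ((Q △ R) ∩ Q) = {}
R ∩ Q = {13}
(R ∩ Q) ∪ Q = {7, 10, 13, 14, 16}
(R ∩ ((Q △ R) ∩ Q)) ∪ ((R ∩ Q) ∪ Q) = {7, 10, 13, 14, 16}
7 lies in both, so they are not disjoint.

No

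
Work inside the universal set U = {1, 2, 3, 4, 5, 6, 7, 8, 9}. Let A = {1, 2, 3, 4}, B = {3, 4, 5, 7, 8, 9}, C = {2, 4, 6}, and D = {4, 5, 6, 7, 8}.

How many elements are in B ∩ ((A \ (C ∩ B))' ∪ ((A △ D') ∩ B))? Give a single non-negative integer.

5

C ∩ B = {4}
A \ (C ∩ B) = {1, 2, 3}
(A \ (C ∩ B))' = {4, 5, 6, 7, 8, 9}
D' = {1, 2, 3, 9}
A △ D' = {4, 9}
(A △ D') ∩ B = {4, 9}
(A \ (C ∩ B))' ∪ ((A △ D') ∩ B) = {4, 5, 6, 7, 8, 9}
B ∩ ((A \ (C ∩ B))' ∪ ((A △ D') ∩ B)) = {4, 5, 7, 8, 9}
|B ∩ ((A \ (C ∩ B))' ∪ ((A △ D') ∩ B))| = 5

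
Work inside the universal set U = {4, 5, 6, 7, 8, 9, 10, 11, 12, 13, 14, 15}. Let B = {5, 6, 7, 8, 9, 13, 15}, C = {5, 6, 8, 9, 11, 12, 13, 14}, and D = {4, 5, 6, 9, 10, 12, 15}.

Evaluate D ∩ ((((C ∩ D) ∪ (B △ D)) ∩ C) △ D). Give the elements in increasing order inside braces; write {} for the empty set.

C ∩ D = {5, 6, 9, 12}
B △ D = {4, 7, 8, 10, 12, 13}
(C ∩ D) ∪ (B △ D) = {4, 5, 6, 7, 8, 9, 10, 12, 13}
((C ∩ D) ∪ (B △ D)) ∩ C = {5, 6, 8, 9, 12, 13}
(((C ∩ D) ∪ (B △ D)) ∩ C) △ D = {4, 8, 10, 13, 15}
D ∩ ((((C ∩ D) ∪ (B △ D)) ∩ C) △ D) = {4, 10, 15}

{4, 10, 15}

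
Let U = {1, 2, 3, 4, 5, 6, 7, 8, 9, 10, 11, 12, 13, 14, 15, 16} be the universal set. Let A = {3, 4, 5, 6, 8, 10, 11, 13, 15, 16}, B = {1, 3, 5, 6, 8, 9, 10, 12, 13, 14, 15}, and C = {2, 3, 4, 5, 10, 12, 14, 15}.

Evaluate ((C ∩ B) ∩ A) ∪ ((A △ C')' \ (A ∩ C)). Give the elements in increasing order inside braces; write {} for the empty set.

C ∩ B = {3, 5, 10, 12, 14, 15}
(C ∩ B) ∩ A = {3, 5, 10, 15}
C' = {1, 6, 7, 8, 9, 11, 13, 16}
A △ C' = {1, 3, 4, 5, 7, 9, 10, 15}
(A △ C')' = {2, 6, 8, 11, 12, 13, 14, 16}
A ∩ C = {3, 4, 5, 10, 15}
(A △ C')' \ (A ∩ C) = {2, 6, 8, 11, 12, 13, 14, 16}
((C ∩ B) ∩ A) ∪ ((A △ C')' \ (A ∩ C)) = {2, 3, 5, 6, 8, 10, 11, 12, 13, 14, 15, 16}

{2, 3, 5, 6, 8, 10, 11, 12, 13, 14, 15, 16}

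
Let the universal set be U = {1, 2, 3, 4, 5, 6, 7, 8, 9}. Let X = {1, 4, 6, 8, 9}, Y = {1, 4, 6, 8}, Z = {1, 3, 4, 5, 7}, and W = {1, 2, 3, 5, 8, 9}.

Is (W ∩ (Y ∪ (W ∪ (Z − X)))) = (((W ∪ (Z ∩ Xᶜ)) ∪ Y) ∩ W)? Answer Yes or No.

Yes

Z − X = {3, 5, 7}
W ∪ (Z − X) = {1, 2, 3, 5, 7, 8, 9}
Y ∪ (W ∪ (Z − X)) = {1, 2, 3, 4, 5, 6, 7, 8, 9}
W ∩ (Y ∪ (W ∪ (Z − X))) = {1, 2, 3, 5, 8, 9}
Xᶜ = {2, 3, 5, 7}
Z ∩ Xᶜ = {3, 5, 7}
W ∪ (Z ∩ Xᶜ) = {1, 2, 3, 5, 7, 8, 9}
(W ∪ (Z ∩ Xᶜ)) ∪ Y = {1, 2, 3, 4, 5, 6, 7, 8, 9}
((W ∪ (Z ∩ Xᶜ)) ∪ Y) ∩ W = {1, 2, 3, 5, 8, 9}
Both equal {1, 2, 3, 5, 8, 9}, so W ∩ (Y ∪ (W ∪ (Z − X))) = ((W ∪ (Z ∩ Xᶜ)) ∪ Y) ∩ W.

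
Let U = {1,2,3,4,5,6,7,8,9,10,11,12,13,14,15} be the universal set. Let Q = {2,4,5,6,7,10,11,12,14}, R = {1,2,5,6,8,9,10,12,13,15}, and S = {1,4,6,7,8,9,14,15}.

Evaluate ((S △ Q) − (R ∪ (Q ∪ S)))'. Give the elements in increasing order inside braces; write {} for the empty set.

S △ Q = {1,2,5,8,9,10,11,12,15}
Q ∪ S = {1,2,4,5,6,7,8,9,10,11,12,14,15}
R ∪ (Q ∪ S) = {1,2,4,5,6,7,8,9,10,11,12,13,14,15}
(S △ Q) − (R ∪ (Q ∪ S)) = {}
((S △ Q) − (R ∪ (Q ∪ S)))' = {1,2,3,4,5,6,7,8,9,10,11,12,13,14,15}

{1,2,3,4,5,6,7,8,9,10,11,12,13,14,15}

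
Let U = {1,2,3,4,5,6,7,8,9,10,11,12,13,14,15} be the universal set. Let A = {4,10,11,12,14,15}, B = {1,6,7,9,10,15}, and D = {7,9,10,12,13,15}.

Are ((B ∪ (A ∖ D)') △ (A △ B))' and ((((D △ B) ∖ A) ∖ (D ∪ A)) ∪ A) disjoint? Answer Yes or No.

No

A ∖ D = {4,11,14}
(A ∖ D)' = {1,2,3,5,6,7,8,9,10,12,13,15}
B ∪ (A ∖ D)' = {1,2,3,5,6,7,8,9,10,12,13,15}
A △ B = {1,4,6,7,9,11,12,14}
(B ∪ (A ∖ D)') △ (A △ B) = {2,3,4,5,8,10,11,13,14,15}
((B ∪ (A ∖ D)') △ (A △ B))' = {1,6,7,9,12}
D △ B = {1,6,12,13}
(D △ B) ∖ A = {1,6,13}
D ∪ A = {4,7,9,10,11,12,13,14,15}
((D △ B) ∖ A) ∖ (D ∪ A) = {1,6}
(((D △ B) ∖ A) ∖ (D ∪ A)) ∪ A = {1,4,6,10,11,12,14,15}
1 lies in both, so they are not disjoint.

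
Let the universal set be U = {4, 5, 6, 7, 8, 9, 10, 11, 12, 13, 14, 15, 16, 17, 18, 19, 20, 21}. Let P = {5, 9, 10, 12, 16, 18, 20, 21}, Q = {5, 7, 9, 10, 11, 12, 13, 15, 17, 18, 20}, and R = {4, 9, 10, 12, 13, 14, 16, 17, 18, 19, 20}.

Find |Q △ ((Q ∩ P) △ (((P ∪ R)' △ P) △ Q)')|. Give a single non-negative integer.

11

Q ∩ P = {5, 9, 10, 12, 18, 20}
P ∪ R = {4, 5, 9, 10, 12, 13, 14, 16, 17, 18, 19, 20, 21}
(P ∪ R)' = {6, 7, 8, 11, 15}
(P ∪ R)' △ P = {5, 6, 7, 8, 9, 10, 11, 12, 15, 16, 18, 20, 21}
((P ∪ R)' △ P) △ Q = {6, 8, 13, 16, 17, 21}
(((P ∪ R)' △ P) △ Q)' = {4, 5, 7, 9, 10, 11, 12, 14, 15, 18, 19, 20}
(Q ∩ P) △ (((P ∪ R)' △ P) △ Q)' = {4, 7, 11, 14, 15, 19}
Q △ ((Q ∩ P) △ (((P ∪ R)' △ P) △ Q)') = {4, 5, 9, 10, 12, 13, 14, 17, 18, 19, 20}
|Q △ ((Q ∩ P) △ (((P ∪ R)' △ P) △ Q)')| = 11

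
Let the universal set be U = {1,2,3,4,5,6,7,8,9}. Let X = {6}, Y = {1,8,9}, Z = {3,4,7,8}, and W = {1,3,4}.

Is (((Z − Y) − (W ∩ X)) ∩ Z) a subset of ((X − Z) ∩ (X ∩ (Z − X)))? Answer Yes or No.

No

Z − Y = {3,4,7}
W ∩ X = {}
(Z − Y) − (W ∩ X) = {3,4,7}
((Z − Y) − (W ∩ X)) ∩ Z = {3,4,7}
X − Z = {6}
Z − X = {3,4,7,8}
X ∩ (Z − X) = {}
(X − Z) ∩ (X ∩ (Z − X)) = {}
3 ∈ ((Z − Y) − (W ∩ X)) ∩ Z but 3 ∉ (X − Z) ∩ (X ∩ (Z − X)), so the inclusion fails.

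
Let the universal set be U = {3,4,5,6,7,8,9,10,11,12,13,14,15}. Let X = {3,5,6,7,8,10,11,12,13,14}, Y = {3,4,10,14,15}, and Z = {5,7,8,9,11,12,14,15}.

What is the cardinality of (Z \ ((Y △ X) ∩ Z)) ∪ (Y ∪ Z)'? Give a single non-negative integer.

4

Y △ X = {4,5,6,7,8,11,12,13,15}
(Y △ X) ∩ Z = {5,7,8,11,12,15}
Z \ ((Y △ X) ∩ Z) = {9,14}
Y ∪ Z = {3,4,5,7,8,9,10,11,12,14,15}
(Y ∪ Z)' = {6,13}
(Z \ ((Y △ X) ∩ Z)) ∪ (Y ∪ Z)' = {6,9,13,14}
|(Z \ ((Y △ X) ∩ Z)) ∪ (Y ∪ Z)'| = 4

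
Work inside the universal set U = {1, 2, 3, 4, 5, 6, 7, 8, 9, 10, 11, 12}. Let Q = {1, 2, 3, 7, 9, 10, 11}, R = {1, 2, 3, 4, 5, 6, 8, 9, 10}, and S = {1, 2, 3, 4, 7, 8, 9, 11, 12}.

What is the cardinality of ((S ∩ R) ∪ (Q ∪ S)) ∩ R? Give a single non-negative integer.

7

S ∩ R = {1, 2, 3, 4, 8, 9}
Q ∪ S = {1, 2, 3, 4, 7, 8, 9, 10, 11, 12}
(S ∩ R) ∪ (Q ∪ S) = {1, 2, 3, 4, 7, 8, 9, 10, 11, 12}
((S ∩ R) ∪ (Q ∪ S)) ∩ R = {1, 2, 3, 4, 8, 9, 10}
|((S ∩ R) ∪ (Q ∪ S)) ∩ R| = 7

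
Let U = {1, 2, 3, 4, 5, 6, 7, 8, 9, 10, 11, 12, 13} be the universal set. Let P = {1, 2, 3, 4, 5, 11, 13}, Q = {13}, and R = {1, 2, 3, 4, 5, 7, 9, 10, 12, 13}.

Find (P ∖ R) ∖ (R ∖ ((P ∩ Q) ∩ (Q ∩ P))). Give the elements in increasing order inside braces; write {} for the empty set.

P ∖ R = {11}
P ∩ Q = {13}
Q ∩ P = {13}
(P ∩ Q) ∩ (Q ∩ P) = {13}
R ∖ ((P ∩ Q) ∩ (Q ∩ P)) = {1, 2, 3, 4, 5, 7, 9, 10, 12}
(P ∖ R) ∖ (R ∖ ((P ∩ Q) ∩ (Q ∩ P))) = {11}

{11}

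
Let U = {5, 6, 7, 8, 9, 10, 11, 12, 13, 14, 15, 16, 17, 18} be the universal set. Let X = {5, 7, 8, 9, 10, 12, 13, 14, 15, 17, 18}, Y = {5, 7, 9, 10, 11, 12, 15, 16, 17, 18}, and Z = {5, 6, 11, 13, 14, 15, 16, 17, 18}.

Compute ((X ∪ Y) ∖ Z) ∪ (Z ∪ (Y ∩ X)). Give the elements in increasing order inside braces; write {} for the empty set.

X ∪ Y = {5, 7, 8, 9, 10, 11, 12, 13, 14, 15, 16, 17, 18}
(X ∪ Y) ∖ Z = {7, 8, 9, 10, 12}
Y ∩ X = {5, 7, 9, 10, 12, 15, 17, 18}
Z ∪ (Y ∩ X) = {5, 6, 7, 9, 10, 11, 12, 13, 14, 15, 16, 17, 18}
((X ∪ Y) ∖ Z) ∪ (Z ∪ (Y ∩ X)) = {5, 6, 7, 8, 9, 10, 11, 12, 13, 14, 15, 16, 17, 18}

{5, 6, 7, 8, 9, 10, 11, 12, 13, 14, 15, 16, 17, 18}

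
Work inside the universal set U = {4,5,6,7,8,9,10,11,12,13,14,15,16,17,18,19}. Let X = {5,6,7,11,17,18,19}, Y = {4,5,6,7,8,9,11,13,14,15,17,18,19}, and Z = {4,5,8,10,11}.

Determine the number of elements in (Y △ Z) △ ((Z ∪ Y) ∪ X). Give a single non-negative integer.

Y △ Z = {6,7,9,10,13,14,15,17,18,19}
Z ∪ Y = {4,5,6,7,8,9,10,11,13,14,15,17,18,19}
(Z ∪ Y) ∪ X = {4,5,6,7,8,9,10,11,13,14,15,17,18,19}
(Y △ Z) △ ((Z ∪ Y) ∪ X) = {4,5,8,11}
|(Y △ Z) △ ((Z ∪ Y) ∪ X)| = 4

4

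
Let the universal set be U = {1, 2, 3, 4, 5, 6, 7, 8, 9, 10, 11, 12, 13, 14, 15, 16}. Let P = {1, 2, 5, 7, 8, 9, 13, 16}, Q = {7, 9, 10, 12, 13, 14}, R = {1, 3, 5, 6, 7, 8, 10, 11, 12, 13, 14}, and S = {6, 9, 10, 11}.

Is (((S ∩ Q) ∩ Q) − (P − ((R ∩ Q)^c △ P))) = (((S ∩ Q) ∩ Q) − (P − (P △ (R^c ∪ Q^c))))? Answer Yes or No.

Yes

S ∩ Q = {9, 10}
(S ∩ Q) ∩ Q = {9, 10}
R ∩ Q = {7, 10, 12, 13, 14}
(R ∩ Q)^c = {1, 2, 3, 4, 5, 6, 8, 9, 11, 15, 16}
(R ∩ Q)^c △ P = {3, 4, 6, 7, 11, 13, 15}
P − ((R ∩ Q)^c △ P) = {1, 2, 5, 8, 9, 16}
((S ∩ Q) ∩ Q) − (P − ((R ∩ Q)^c △ P)) = {10}
R^c = {2, 4, 9, 15, 16}
Q^c = {1, 2, 3, 4, 5, 6, 8, 11, 15, 16}
R^c ∪ Q^c = {1, 2, 3, 4, 5, 6, 8, 9, 11, 15, 16}
P △ (R^c ∪ Q^c) = {3, 4, 6, 7, 11, 13, 15}
P − (P △ (R^c ∪ Q^c)) = {1, 2, 5, 8, 9, 16}
((S ∩ Q) ∩ Q) − (P − (P △ (R^c ∪ Q^c))) = {10}
Both equal {10}, so ((S ∩ Q) ∩ Q) − (P − ((R ∩ Q)^c △ P)) = ((S ∩ Q) ∩ Q) − (P − (P △ (R^c ∪ Q^c))).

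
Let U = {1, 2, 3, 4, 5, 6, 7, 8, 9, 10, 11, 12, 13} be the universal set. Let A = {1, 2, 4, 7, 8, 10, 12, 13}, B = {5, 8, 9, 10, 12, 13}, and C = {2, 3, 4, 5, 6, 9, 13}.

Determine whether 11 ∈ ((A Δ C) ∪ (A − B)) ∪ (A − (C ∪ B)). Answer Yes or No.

No

11 ∉ A and 11 ∉ C, so 11 ∉ A Δ C
11 ∉ A and 11 ∉ B, so 11 ∉ A − B
11 ∉ (A Δ C) and 11 ∉ (A − B), so 11 ∉ (A Δ C) ∪ (A − B)
11 ∉ C and 11 ∉ B, so 11 ∉ C ∪ B
11 ∉ A and 11 ∉ (C ∪ B), so 11 ∉ A − (C ∪ B)
11 ∉ ((A Δ C) ∪ (A − B)) and 11 ∉ (A − (C ∪ B)), so 11 ∉ ((A Δ C) ∪ (A − B)) ∪ (A − (C ∪ B))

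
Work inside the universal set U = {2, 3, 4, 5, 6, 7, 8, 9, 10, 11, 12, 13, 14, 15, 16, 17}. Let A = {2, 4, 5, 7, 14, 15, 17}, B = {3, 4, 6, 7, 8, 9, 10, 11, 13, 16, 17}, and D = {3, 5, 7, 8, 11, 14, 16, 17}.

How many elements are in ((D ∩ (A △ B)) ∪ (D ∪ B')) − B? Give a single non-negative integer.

A △ B = {2, 3, 5, 6, 8, 9, 10, 11, 13, 14, 15, 16}
D ∩ (A △ B) = {3, 5, 8, 11, 14, 16}
B' = {2, 5, 12, 14, 15}
D ∪ B' = {2, 3, 5, 7, 8, 11, 12, 14, 15, 16, 17}
(D ∩ (A △ B)) ∪ (D ∪ B') = {2, 3, 5, 7, 8, 11, 12, 14, 15, 16, 17}
((D ∩ (A △ B)) ∪ (D ∪ B')) − B = {2, 5, 12, 14, 15}
|((D ∩ (A △ B)) ∪ (D ∪ B')) − B| = 5

5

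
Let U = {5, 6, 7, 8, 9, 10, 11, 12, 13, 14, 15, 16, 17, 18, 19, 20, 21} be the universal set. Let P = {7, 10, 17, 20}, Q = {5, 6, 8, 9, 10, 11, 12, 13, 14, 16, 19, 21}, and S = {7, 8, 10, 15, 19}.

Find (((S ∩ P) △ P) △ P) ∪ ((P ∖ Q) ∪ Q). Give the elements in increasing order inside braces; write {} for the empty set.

S ∩ P = {7, 10}
(S ∩ P) △ P = {17, 20}
((S ∩ P) △ P) △ P = {7, 10}
P ∖ Q = {7, 17, 20}
(P ∖ Q) ∪ Q = {5, 6, 7, 8, 9, 10, 11, 12, 13, 14, 16, 17, 19, 20, 21}
(((S ∩ P) △ P) △ P) ∪ ((P ∖ Q) ∪ Q) = {5, 6, 7, 8, 9, 10, 11, 12, 13, 14, 16, 17, 19, 20, 21}

{5, 6, 7, 8, 9, 10, 11, 12, 13, 14, 16, 17, 19, 20, 21}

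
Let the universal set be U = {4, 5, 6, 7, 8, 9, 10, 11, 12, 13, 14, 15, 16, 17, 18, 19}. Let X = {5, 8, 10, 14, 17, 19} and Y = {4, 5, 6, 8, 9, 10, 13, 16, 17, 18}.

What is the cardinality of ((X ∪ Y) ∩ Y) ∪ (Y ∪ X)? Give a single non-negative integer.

12

X ∪ Y = {4, 5, 6, 8, 9, 10, 13, 14, 16, 17, 18, 19}
(X ∪ Y) ∩ Y = {4, 5, 6, 8, 9, 10, 13, 16, 17, 18}
Y ∪ X = {4, 5, 6, 8, 9, 10, 13, 14, 16, 17, 18, 19}
((X ∪ Y) ∩ Y) ∪ (Y ∪ X) = {4, 5, 6, 8, 9, 10, 13, 14, 16, 17, 18, 19}
|((X ∪ Y) ∩ Y) ∪ (Y ∪ X)| = 12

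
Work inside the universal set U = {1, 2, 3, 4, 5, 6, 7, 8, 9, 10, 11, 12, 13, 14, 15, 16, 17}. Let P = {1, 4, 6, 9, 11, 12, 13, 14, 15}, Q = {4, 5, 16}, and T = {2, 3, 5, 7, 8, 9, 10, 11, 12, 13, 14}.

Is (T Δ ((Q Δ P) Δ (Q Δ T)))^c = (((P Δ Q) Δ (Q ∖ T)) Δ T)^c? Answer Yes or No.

Q Δ P = {1, 5, 6, 9, 11, 12, 13, 14, 15, 16}
Q Δ T = {2, 3, 4, 7, 8, 9, 10, 11, 12, 13, 14, 16}
(Q Δ P) Δ (Q Δ T) = {1, 2, 3, 4, 5, 6, 7, 8, 10, 15}
T Δ ((Q Δ P) Δ (Q Δ T)) = {1, 4, 6, 9, 11, 12, 13, 14, 15}
(T Δ ((Q Δ P) Δ (Q Δ T)))^c = {2, 3, 5, 7, 8, 10, 16, 17}
P Δ Q = {1, 5, 6, 9, 11, 12, 13, 14, 15, 16}
Q ∖ T = {4, 16}
(P Δ Q) Δ (Q ∖ T) = {1, 4, 5, 6, 9, 11, 12, 13, 14, 15}
((P Δ Q) Δ (Q ∖ T)) Δ T = {1, 2, 3, 4, 6, 7, 8, 10, 15}
(((P Δ Q) Δ (Q ∖ T)) Δ T)^c = {5, 9, 11, 12, 13, 14, 16, 17}
2 ∈ (T Δ ((Q Δ P) Δ (Q Δ T)))^c but 2 ∉ (((P Δ Q) Δ (Q ∖ T)) Δ T)^c, so they differ.

No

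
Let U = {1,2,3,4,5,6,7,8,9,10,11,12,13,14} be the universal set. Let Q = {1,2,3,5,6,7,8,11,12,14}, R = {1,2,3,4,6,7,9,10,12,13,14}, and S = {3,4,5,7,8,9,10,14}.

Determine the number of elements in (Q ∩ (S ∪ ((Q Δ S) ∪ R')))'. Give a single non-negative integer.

4

Q Δ S = {1,2,4,6,9,10,11,12}
R' = {5,8,11}
(Q Δ S) ∪ R' = {1,2,4,5,6,8,9,10,11,12}
S ∪ ((Q Δ S) ∪ R') = {1,2,3,4,5,6,7,8,9,10,11,12,14}
Q ∩ (S ∪ ((Q Δ S) ∪ R')) = {1,2,3,5,6,7,8,11,12,14}
(Q ∩ (S ∪ ((Q Δ S) ∪ R')))' = {4,9,10,13}
|(Q ∩ (S ∪ ((Q Δ S) ∪ R')))'| = 4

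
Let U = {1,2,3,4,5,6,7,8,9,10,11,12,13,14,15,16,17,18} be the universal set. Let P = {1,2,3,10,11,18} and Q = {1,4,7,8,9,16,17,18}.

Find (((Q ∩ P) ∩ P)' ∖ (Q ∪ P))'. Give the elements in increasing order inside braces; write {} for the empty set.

Q ∩ P = {1,18}
(Q ∩ P) ∩ P = {1,18}
((Q ∩ P) ∩ P)' = {2,3,4,5,6,7,8,9,10,11,12,13,14,15,16,17}
Q ∪ P = {1,2,3,4,7,8,9,10,11,16,17,18}
((Q ∩ P) ∩ P)' ∖ (Q ∪ P) = {5,6,12,13,14,15}
(((Q ∩ P) ∩ P)' ∖ (Q ∪ P))' = {1,2,3,4,7,8,9,10,11,16,17,18}

{1,2,3,4,7,8,9,10,11,16,17,18}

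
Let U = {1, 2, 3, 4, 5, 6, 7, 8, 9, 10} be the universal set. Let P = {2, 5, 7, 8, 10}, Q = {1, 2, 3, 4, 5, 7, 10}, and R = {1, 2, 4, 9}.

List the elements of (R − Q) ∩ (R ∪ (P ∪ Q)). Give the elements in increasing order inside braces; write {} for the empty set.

{9}

R − Q = {9}
P ∪ Q = {1, 2, 3, 4, 5, 7, 8, 10}
R ∪ (P ∪ Q) = {1, 2, 3, 4, 5, 7, 8, 9, 10}
(R − Q) ∩ (R ∪ (P ∪ Q)) = {9}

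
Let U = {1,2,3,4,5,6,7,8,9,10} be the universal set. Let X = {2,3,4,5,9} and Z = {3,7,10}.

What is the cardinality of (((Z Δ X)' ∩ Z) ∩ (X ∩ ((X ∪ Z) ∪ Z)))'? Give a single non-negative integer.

Z Δ X = {2,4,5,7,9,10}
(Z Δ X)' = {1,3,6,8}
(Z Δ X)' ∩ Z = {3}
X ∪ Z = {2,3,4,5,7,9,10}
(X ∪ Z) ∪ Z = {2,3,4,5,7,9,10}
X ∩ ((X ∪ Z) ∪ Z) = {2,3,4,5,9}
((Z Δ X)' ∩ Z) ∩ (X ∩ ((X ∪ Z) ∪ Z)) = {3}
(((Z Δ X)' ∩ Z) ∩ (X ∩ ((X ∪ Z) ∪ Z)))' = {1,2,4,5,6,7,8,9,10}
|(((Z Δ X)' ∩ Z) ∩ (X ∩ ((X ∪ Z) ∪ Z)))'| = 9

9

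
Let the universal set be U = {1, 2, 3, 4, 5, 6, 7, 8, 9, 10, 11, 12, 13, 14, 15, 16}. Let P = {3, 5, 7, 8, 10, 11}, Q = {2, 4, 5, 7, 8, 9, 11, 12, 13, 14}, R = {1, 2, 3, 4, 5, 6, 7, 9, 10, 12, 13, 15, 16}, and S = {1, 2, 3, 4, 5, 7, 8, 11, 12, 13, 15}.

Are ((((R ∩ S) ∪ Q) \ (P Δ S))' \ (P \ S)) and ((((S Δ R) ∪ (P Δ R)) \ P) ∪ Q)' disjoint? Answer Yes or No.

R ∩ S = {1, 2, 3, 4, 5, 7, 12, 13, 15}
(R ∩ S) ∪ Q = {1, 2, 3, 4, 5, 7, 8, 9, 11, 12, 13, 14, 15}
P Δ S = {1, 2, 4, 10, 12, 13, 15}
((R ∩ S) ∪ Q) \ (P Δ S) = {3, 5, 7, 8, 9, 11, 14}
(((R ∩ S) ∪ Q) \ (P Δ S))' = {1, 2, 4, 6, 10, 12, 13, 15, 16}
P \ S = {10}
(((R ∩ S) ∪ Q) \ (P Δ S))' \ (P \ S) = {1, 2, 4, 6, 12, 13, 15, 16}
S Δ R = {6, 8, 9, 10, 11, 16}
P Δ R = {1, 2, 4, 6, 8, 9, 11, 12, 13, 15, 16}
(S Δ R) ∪ (P Δ R) = {1, 2, 4, 6, 8, 9, 10, 11, 12, 13, 15, 16}
((S Δ R) ∪ (P Δ R)) \ P = {1, 2, 4, 6, 9, 12, 13, 15, 16}
(((S Δ R) ∪ (P Δ R)) \ P) ∪ Q = {1, 2, 4, 5, 6, 7, 8, 9, 11, 12, 13, 14, 15, 16}
((((S Δ R) ∪ (P Δ R)) \ P) ∪ Q)' = {3, 10}
{1, 2, 4, 6, 12, 13, 15, 16} and {3, 10} share no elements.

Yes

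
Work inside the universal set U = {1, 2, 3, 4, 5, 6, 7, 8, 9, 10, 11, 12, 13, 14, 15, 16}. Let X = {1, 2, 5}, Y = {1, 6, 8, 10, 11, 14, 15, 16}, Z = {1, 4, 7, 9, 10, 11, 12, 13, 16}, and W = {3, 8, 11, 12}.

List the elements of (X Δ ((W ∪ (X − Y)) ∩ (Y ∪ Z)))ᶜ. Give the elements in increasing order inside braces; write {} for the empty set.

X − Y = {2, 5}
W ∪ (X − Y) = {2, 3, 5, 8, 11, 12}
Y ∪ Z = {1, 4, 6, 7, 8, 9, 10, 11, 12, 13, 14, 15, 16}
(W ∪ (X − Y)) ∩ (Y ∪ Z) = {8, 11, 12}
X Δ ((W ∪ (X − Y)) ∩ (Y ∪ Z)) = {1, 2, 5, 8, 11, 12}
(X Δ ((W ∪ (X − Y)) ∩ (Y ∪ Z)))ᶜ = {3, 4, 6, 7, 9, 10, 13, 14, 15, 16}

{3, 4, 6, 7, 9, 10, 13, 14, 15, 16}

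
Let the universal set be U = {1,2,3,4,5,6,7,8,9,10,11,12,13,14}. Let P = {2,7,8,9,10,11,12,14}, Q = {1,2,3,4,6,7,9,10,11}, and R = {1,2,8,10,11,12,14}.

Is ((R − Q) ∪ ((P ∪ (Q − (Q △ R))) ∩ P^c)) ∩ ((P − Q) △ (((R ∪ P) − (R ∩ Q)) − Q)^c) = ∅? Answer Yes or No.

R − Q = {8,12,14}
Q △ R = {3,4,6,7,8,9,12,14}
Q − (Q △ R) = {1,2,10,11}
P ∪ (Q − (Q △ R)) = {1,2,7,8,9,10,11,12,14}
P^c = {1,3,4,5,6,13}
(P ∪ (Q − (Q △ R))) ∩ P^c = {1}
(R − Q) ∪ ((P ∪ (Q − (Q △ R))) ∩ P^c) = {1,8,12,14}
P − Q = {8,12,14}
R ∪ P = {1,2,7,8,9,10,11,12,14}
R ∩ Q = {1,2,10,11}
(R ∪ P) − (R ∩ Q) = {7,8,9,12,14}
((R ∪ P) − (R ∩ Q)) − Q = {8,12,14}
(((R ∪ P) − (R ∩ Q)) − Q)^c = {1,2,3,4,5,6,7,9,10,11,13}
(P − Q) △ (((R ∪ P) − (R ∩ Q)) − Q)^c = {1,2,3,4,5,6,7,8,9,10,11,12,13,14}
1 lies in both, so they are not disjoint.

No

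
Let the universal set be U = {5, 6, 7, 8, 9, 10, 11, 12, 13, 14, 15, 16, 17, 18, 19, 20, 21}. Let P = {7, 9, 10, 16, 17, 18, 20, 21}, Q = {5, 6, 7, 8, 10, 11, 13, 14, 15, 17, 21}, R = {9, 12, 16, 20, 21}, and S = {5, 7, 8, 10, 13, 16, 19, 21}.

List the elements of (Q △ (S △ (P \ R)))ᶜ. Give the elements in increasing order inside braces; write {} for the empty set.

P \ R = {7, 10, 17, 18}
S △ (P \ R) = {5, 8, 13, 16, 17, 18, 19, 21}
Q △ (S △ (P \ R)) = {6, 7, 10, 11, 14, 15, 16, 18, 19}
(Q △ (S △ (P \ R)))ᶜ = {5, 8, 9, 12, 13, 17, 20, 21}

{5, 8, 9, 12, 13, 17, 20, 21}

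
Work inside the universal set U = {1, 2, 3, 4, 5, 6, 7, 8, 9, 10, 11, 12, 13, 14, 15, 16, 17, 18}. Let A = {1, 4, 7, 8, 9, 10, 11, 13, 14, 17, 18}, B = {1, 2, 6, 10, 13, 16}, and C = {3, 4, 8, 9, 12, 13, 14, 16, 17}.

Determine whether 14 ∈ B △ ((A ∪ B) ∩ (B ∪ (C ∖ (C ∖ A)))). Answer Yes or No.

14 ∈ A and 14 ∉ B, so 14 ∈ A ∪ B
14 ∈ C and 14 ∈ A, so 14 ∉ C ∖ A
14 ∈ C and 14 ∉ (C ∖ A), so 14 ∈ C ∖ (C ∖ A)
14 ∉ B and 14 ∈ (C ∖ (C ∖ A)), so 14 ∈ B ∪ (C ∖ (C ∖ A))
14 ∈ (A ∪ B) and 14 ∈ (B ∪ (C ∖ (C ∖ A))), so 14 ∈ (A ∪ B) ∩ (B ∪ (C ∖ (C ∖ A)))
14 ∉ B and 14 ∈ ((A ∪ B) ∩ (B ∪ (C ∖ (C ∖ A)))), so 14 ∈ B △ ((A ∪ B) ∩ (B ∪ (C ∖ (C ∖ A))))

Yes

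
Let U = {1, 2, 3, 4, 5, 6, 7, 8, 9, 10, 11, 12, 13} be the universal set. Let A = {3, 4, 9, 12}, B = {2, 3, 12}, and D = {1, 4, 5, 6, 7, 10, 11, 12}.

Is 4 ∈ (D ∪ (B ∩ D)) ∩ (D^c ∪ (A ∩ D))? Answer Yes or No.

4 ∉ B and 4 ∈ D, so 4 ∉ B ∩ D
4 ∈ D and 4 ∉ (B ∩ D), so 4 ∈ D ∪ (B ∩ D)
4 ∈ D, so 4 ∉ D^c
4 ∈ A and 4 ∈ D, so 4 ∈ A ∩ D
4 ∉ D^c and 4 ∈ (A ∩ D), so 4 ∈ D^c ∪ (A ∩ D)
4 ∈ (D ∪ (B ∩ D)) and 4 ∈ (D^c ∪ (A ∩ D)), so 4 ∈ (D ∪ (B ∩ D)) ∩ (D^c ∪ (A ∩ D))

Yes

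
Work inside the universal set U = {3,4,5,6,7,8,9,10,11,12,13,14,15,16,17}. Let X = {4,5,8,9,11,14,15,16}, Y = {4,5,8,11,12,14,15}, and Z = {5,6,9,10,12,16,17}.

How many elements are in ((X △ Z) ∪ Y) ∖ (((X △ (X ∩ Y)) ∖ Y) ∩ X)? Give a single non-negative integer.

10

X △ Z = {4,6,8,10,11,12,14,15,17}
(X △ Z) ∪ Y = {4,5,6,8,10,11,12,14,15,17}
X ∩ Y = {4,5,8,11,14,15}
X △ (X ∩ Y) = {9,16}
(X △ (X ∩ Y)) ∖ Y = {9,16}
((X △ (X ∩ Y)) ∖ Y) ∩ X = {9,16}
((X △ Z) ∪ Y) ∖ (((X △ (X ∩ Y)) ∖ Y) ∩ X) = {4,5,6,8,10,11,12,14,15,17}
|((X △ Z) ∪ Y) ∖ (((X △ (X ∩ Y)) ∖ Y) ∩ X)| = 10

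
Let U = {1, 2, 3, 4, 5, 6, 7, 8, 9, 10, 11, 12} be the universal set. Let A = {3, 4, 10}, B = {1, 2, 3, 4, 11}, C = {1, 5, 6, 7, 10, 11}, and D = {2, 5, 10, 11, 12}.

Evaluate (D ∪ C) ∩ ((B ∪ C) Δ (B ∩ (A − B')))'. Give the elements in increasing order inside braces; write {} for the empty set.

D ∪ C = {1, 2, 5, 6, 7, 10, 11, 12}
B ∪ C = {1, 2, 3, 4, 5, 6, 7, 10, 11}
B' = {5, 6, 7, 8, 9, 10, 12}
A − B' = {3, 4}
B ∩ (A − B') = {3, 4}
(B ∪ C) Δ (B ∩ (A − B')) = {1, 2, 5, 6, 7, 10, 11}
((B ∪ C) Δ (B ∩ (A − B')))' = {3, 4, 8, 9, 12}
(D ∪ C) ∩ ((B ∪ C) Δ (B ∩ (A − B')))' = {12}

{12}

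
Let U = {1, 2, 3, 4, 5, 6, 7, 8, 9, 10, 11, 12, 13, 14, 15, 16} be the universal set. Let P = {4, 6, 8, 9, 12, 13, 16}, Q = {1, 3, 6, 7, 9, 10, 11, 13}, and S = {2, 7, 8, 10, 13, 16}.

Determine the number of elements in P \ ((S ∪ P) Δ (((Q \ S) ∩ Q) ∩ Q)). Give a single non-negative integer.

S ∪ P = {2, 4, 6, 7, 8, 9, 10, 12, 13, 16}
Q \ S = {1, 3, 6, 9, 11}
(Q \ S) ∩ Q = {1, 3, 6, 9, 11}
((Q \ S) ∩ Q) ∩ Q = {1, 3, 6, 9, 11}
(S ∪ P) Δ (((Q \ S) ∩ Q) ∩ Q) = {1, 2, 3, 4, 7, 8, 10, 11, 12, 13, 16}
P \ ((S ∪ P) Δ (((Q \ S) ∩ Q) ∩ Q)) = {6, 9}
|P \ ((S ∪ P) Δ (((Q \ S) ∩ Q) ∩ Q))| = 2

2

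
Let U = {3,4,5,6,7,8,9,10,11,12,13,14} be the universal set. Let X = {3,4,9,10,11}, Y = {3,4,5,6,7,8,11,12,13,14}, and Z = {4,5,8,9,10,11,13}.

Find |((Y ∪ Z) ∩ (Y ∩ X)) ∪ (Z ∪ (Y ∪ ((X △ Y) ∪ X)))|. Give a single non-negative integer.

12

Y ∪ Z = {3,4,5,6,7,8,9,10,11,12,13,14}
Y ∩ X = {3,4,11}
(Y ∪ Z) ∩ (Y ∩ X) = {3,4,11}
X △ Y = {5,6,7,8,9,10,12,13,14}
(X △ Y) ∪ X = {3,4,5,6,7,8,9,10,11,12,13,14}
Y ∪ ((X △ Y) ∪ X) = {3,4,5,6,7,8,9,10,11,12,13,14}
Z ∪ (Y ∪ ((X △ Y) ∪ X)) = {3,4,5,6,7,8,9,10,11,12,13,14}
((Y ∪ Z) ∩ (Y ∩ X)) ∪ (Z ∪ (Y ∪ ((X △ Y) ∪ X))) = {3,4,5,6,7,8,9,10,11,12,13,14}
|((Y ∪ Z) ∩ (Y ∩ X)) ∪ (Z ∪ (Y ∪ ((X △ Y) ∪ X)))| = 12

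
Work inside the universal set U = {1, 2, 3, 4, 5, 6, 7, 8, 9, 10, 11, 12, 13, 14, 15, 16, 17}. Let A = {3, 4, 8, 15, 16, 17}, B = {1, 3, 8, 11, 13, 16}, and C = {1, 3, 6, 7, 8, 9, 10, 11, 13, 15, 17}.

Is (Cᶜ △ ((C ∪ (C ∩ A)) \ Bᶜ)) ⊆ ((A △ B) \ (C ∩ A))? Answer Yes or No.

Cᶜ = {2, 4, 5, 12, 14, 16}
C ∩ A = {3, 8, 15, 17}
C ∪ (C ∩ A) = {1, 3, 6, 7, 8, 9, 10, 11, 13, 15, 17}
Bᶜ = {2, 4, 5, 6, 7, 9, 10, 12, 14, 15, 17}
(C ∪ (C ∩ A)) \ Bᶜ = {1, 3, 8, 11, 13}
Cᶜ △ ((C ∪ (C ∩ A)) \ Bᶜ) = {1, 2, 3, 4, 5, 8, 11, 12, 13, 14, 16}
A △ B = {1, 4, 11, 13, 15, 17}
(A △ B) \ (C ∩ A) = {1, 4, 11, 13}
2 ∈ Cᶜ △ ((C ∪ (C ∩ A)) \ Bᶜ) but 2 ∉ (A △ B) \ (C ∩ A), so the inclusion fails.

No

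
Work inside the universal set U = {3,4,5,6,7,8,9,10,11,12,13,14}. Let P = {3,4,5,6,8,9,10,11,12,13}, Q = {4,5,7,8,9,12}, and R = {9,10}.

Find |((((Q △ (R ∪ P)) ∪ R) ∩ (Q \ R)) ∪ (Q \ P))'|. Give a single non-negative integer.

R ∪ P = {3,4,5,6,8,9,10,11,12,13}
Q △ (R ∪ P) = {3,6,7,10,11,13}
(Q △ (R ∪ P)) ∪ R = {3,6,7,9,10,11,13}
Q \ R = {4,5,7,8,12}
((Q △ (R ∪ P)) ∪ R) ∩ (Q \ R) = {7}
Q \ P = {7}
(((Q △ (R ∪ P)) ∪ R) ∩ (Q \ R)) ∪ (Q \ P) = {7}
((((Q △ (R ∪ P)) ∪ R) ∩ (Q \ R)) ∪ (Q \ P))' = {3,4,5,6,8,9,10,11,12,13,14}
|((((Q △ (R ∪ P)) ∪ R) ∩ (Q \ R)) ∪ (Q \ P))'| = 11

11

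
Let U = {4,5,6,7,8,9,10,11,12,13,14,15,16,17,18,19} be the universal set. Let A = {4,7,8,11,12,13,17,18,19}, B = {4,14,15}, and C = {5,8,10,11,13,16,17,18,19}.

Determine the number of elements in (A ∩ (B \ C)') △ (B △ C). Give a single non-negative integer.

8

B \ C = {4,14,15}
(B \ C)' = {5,6,7,8,9,10,11,12,13,16,17,18,19}
A ∩ (B \ C)' = {7,8,11,12,13,17,18,19}
B △ C = {4,5,8,10,11,13,14,15,16,17,18,19}
(A ∩ (B \ C)') △ (B △ C) = {4,5,7,10,12,14,15,16}
|(A ∩ (B \ C)') △ (B △ C)| = 8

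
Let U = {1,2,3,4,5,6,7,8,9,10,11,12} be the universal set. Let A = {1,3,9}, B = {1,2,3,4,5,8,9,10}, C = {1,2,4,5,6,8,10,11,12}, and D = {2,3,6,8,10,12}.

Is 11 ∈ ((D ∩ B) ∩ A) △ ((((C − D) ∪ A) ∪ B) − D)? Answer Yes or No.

Yes

11 ∉ D and 11 ∉ B, so 11 ∉ D ∩ B
11 ∉ (D ∩ B) and 11 ∉ A, so 11 ∉ (D ∩ B) ∩ A
11 ∈ C and 11 ∉ D, so 11 ∈ C − D
11 ∈ (C − D) and 11 ∉ A, so 11 ∈ (C − D) ∪ A
11 ∈ ((C − D) ∪ A) and 11 ∉ B, so 11 ∈ ((C − D) ∪ A) ∪ B
11 ∈ (((C − D) ∪ A) ∪ B) and 11 ∉ D, so 11 ∈ (((C − D) ∪ A) ∪ B) − D
11 ∉ ((D ∩ B) ∩ A) and 11 ∈ ((((C − D) ∪ A) ∪ B) − D), so 11 ∈ ((D ∩ B) ∩ A) △ ((((C − D) ∪ A) ∪ B) − D)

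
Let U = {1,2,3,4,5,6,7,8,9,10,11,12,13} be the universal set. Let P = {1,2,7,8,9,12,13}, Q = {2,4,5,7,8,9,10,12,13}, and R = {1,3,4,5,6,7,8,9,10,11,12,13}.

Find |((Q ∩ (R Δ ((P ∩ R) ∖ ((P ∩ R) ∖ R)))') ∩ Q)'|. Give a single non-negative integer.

P ∩ R = {1,7,8,9,12,13}
(P ∩ R) ∖ R = {}
(P ∩ R) ∖ ((P ∩ R) ∖ R) = {1,7,8,9,12,13}
R Δ ((P ∩ R) ∖ ((P ∩ R) ∖ R)) = {3,4,5,6,10,11}
(R Δ ((P ∩ R) ∖ ((P ∩ R) ∖ R)))' = {1,2,7,8,9,12,13}
Q ∩ (R Δ ((P ∩ R) ∖ ((P ∩ R) ∖ R)))' = {2,7,8,9,12,13}
(Q ∩ (R Δ ((P ∩ R) ∖ ((P ∩ R) ∖ R)))') ∩ Q = {2,7,8,9,12,13}
((Q ∩ (R Δ ((P ∩ R) ∖ ((P ∩ R) ∖ R)))') ∩ Q)' = {1,3,4,5,6,10,11}
|((Q ∩ (R Δ ((P ∩ R) ∖ ((P ∩ R) ∖ R)))') ∩ Q)'| = 7

7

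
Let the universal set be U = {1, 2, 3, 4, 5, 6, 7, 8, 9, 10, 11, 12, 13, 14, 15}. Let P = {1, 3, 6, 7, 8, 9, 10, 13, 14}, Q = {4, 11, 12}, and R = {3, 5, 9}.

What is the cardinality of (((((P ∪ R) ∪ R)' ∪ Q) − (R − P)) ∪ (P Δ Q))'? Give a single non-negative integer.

1

P ∪ R = {1, 3, 5, 6, 7, 8, 9, 10, 13, 14}
(P ∪ R) ∪ R = {1, 3, 5, 6, 7, 8, 9, 10, 13, 14}
((P ∪ R) ∪ R)' = {2, 4, 11, 12, 15}
((P ∪ R) ∪ R)' ∪ Q = {2, 4, 11, 12, 15}
R − P = {5}
(((P ∪ R) ∪ R)' ∪ Q) − (R − P) = {2, 4, 11, 12, 15}
P Δ Q = {1, 3, 4, 6, 7, 8, 9, 10, 11, 12, 13, 14}
((((P ∪ R) ∪ R)' ∪ Q) − (R − P)) ∪ (P Δ Q) = {1, 2, 3, 4, 6, 7, 8, 9, 10, 11, 12, 13, 14, 15}
(((((P ∪ R) ∪ R)' ∪ Q) − (R − P)) ∪ (P Δ Q))' = {5}
|(((((P ∪ R) ∪ R)' ∪ Q) − (R − P)) ∪ (P Δ Q))'| = 1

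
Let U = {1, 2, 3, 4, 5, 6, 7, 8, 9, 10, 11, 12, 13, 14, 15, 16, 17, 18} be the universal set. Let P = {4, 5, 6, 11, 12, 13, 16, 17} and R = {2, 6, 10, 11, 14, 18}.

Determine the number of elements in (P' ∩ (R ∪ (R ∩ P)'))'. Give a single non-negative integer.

8

P' = {1, 2, 3, 7, 8, 9, 10, 14, 15, 18}
R ∩ P = {6, 11}
(R ∩ P)' = {1, 2, 3, 4, 5, 7, 8, 9, 10, 12, 13, 14, 15, 16, 17, 18}
R ∪ (R ∩ P)' = {1, 2, 3, 4, 5, 6, 7, 8, 9, 10, 11, 12, 13, 14, 15, 16, 17, 18}
P' ∩ (R ∪ (R ∩ P)') = {1, 2, 3, 7, 8, 9, 10, 14, 15, 18}
(P' ∩ (R ∪ (R ∩ P)'))' = {4, 5, 6, 11, 12, 13, 16, 17}
|(P' ∩ (R ∪ (R ∩ P)'))'| = 8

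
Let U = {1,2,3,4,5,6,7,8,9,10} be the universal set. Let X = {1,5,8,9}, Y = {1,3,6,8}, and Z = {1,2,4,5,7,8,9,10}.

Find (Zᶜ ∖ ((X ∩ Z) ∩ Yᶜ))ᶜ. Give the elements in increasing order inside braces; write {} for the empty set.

{1,2,4,5,7,8,9,10}

Zᶜ = {3,6}
X ∩ Z = {1,5,8,9}
Yᶜ = {2,4,5,7,9,10}
(X ∩ Z) ∩ Yᶜ = {5,9}
Zᶜ ∖ ((X ∩ Z) ∩ Yᶜ) = {3,6}
(Zᶜ ∖ ((X ∩ Z) ∩ Yᶜ))ᶜ = {1,2,4,5,7,8,9,10}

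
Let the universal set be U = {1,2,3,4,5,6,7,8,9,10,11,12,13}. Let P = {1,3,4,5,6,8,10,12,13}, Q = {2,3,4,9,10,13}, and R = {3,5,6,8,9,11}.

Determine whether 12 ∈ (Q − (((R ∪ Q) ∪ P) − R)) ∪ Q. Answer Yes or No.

12 ∉ R and 12 ∉ Q, so 12 ∉ R ∪ Q
12 ∉ (R ∪ Q) and 12 ∈ P, so 12 ∈ (R ∪ Q) ∪ P
12 ∈ ((R ∪ Q) ∪ P) and 12 ∉ R, so 12 ∈ ((R ∪ Q) ∪ P) − R
12 ∉ Q and 12 ∈ (((R ∪ Q) ∪ P) − R), so 12 ∉ Q − (((R ∪ Q) ∪ P) − R)
12 ∉ (Q − (((R ∪ Q) ∪ P) − R)) and 12 ∉ Q, so 12 ∉ (Q − (((R ∪ Q) ∪ P) − R)) ∪ Q

No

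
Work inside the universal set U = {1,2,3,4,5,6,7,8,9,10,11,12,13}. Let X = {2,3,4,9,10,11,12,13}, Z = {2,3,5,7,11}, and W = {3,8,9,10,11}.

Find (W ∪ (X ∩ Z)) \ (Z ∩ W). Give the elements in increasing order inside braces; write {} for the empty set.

X ∩ Z = {2,3,11}
W ∪ (X ∩ Z) = {2,3,8,9,10,11}
Z ∩ W = {3,11}
(W ∪ (X ∩ Z)) \ (Z ∩ W) = {2,8,9,10}

{2,8,9,10}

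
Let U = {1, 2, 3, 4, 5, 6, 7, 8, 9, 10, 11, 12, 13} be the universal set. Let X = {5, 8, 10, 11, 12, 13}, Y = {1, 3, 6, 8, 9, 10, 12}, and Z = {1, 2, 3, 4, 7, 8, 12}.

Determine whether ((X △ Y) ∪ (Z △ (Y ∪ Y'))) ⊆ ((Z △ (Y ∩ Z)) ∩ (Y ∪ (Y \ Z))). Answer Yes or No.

X △ Y = {1, 3, 5, 6, 9, 11, 13}
Y' = {2, 4, 5, 7, 11, 13}
Y ∪ Y' = {1, 2, 3, 4, 5, 6, 7, 8, 9, 10, 11, 12, 13}
Z △ (Y ∪ Y') = {5, 6, 9, 10, 11, 13}
(X △ Y) ∪ (Z △ (Y ∪ Y')) = {1, 3, 5, 6, 9, 10, 11, 13}
Y ∩ Z = {1, 3, 8, 12}
Z △ (Y ∩ Z) = {2, 4, 7}
Y \ Z = {6, 9, 10}
Y ∪ (Y \ Z) = {1, 3, 6, 8, 9, 10, 12}
(Z △ (Y ∩ Z)) ∩ (Y ∪ (Y \ Z)) = {}
1 ∈ (X △ Y) ∪ (Z △ (Y ∪ Y')) but 1 ∉ (Z △ (Y ∩ Z)) ∩ (Y ∪ (Y \ Z)), so the inclusion fails.

No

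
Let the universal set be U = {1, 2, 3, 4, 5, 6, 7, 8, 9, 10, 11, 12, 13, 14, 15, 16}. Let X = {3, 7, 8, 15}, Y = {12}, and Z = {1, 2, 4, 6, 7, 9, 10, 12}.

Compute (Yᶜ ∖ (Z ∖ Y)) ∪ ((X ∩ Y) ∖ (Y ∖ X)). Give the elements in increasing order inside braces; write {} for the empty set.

Yᶜ = {1, 2, 3, 4, 5, 6, 7, 8, 9, 10, 11, 13, 14, 15, 16}
Z ∖ Y = {1, 2, 4, 6, 7, 9, 10}
Yᶜ ∖ (Z ∖ Y) = {3, 5, 8, 11, 13, 14, 15, 16}
X ∩ Y = {}
Y ∖ X = {12}
(X ∩ Y) ∖ (Y ∖ X) = {}
(Yᶜ ∖ (Z ∖ Y)) ∪ ((X ∩ Y) ∖ (Y ∖ X)) = {3, 5, 8, 11, 13, 14, 15, 16}

{3, 5, 8, 11, 13, 14, 15, 16}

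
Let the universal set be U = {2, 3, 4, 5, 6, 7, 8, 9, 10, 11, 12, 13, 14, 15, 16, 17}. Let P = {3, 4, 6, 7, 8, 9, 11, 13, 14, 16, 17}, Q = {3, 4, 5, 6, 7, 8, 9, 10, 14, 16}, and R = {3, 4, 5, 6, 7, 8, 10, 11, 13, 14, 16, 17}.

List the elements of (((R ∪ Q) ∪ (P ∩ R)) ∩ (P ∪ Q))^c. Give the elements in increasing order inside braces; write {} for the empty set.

R ∪ Q = {3, 4, 5, 6, 7, 8, 9, 10, 11, 13, 14, 16, 17}
P ∩ R = {3, 4, 6, 7, 8, 11, 13, 14, 16, 17}
(R ∪ Q) ∪ (P ∩ R) = {3, 4, 5, 6, 7, 8, 9, 10, 11, 13, 14, 16, 17}
P ∪ Q = {3, 4, 5, 6, 7, 8, 9, 10, 11, 13, 14, 16, 17}
((R ∪ Q) ∪ (P ∩ R)) ∩ (P ∪ Q) = {3, 4, 5, 6, 7, 8, 9, 10, 11, 13, 14, 16, 17}
(((R ∪ Q) ∪ (P ∩ R)) ∩ (P ∪ Q))^c = {2, 12, 15}

{2, 12, 15}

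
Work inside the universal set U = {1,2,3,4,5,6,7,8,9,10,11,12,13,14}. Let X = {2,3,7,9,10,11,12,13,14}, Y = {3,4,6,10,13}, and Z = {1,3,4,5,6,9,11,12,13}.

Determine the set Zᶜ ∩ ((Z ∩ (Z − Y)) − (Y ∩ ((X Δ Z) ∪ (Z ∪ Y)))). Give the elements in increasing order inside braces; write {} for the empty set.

Zᶜ = {2,7,8,10,14}
Z − Y = {1,5,9,11,12}
Z ∩ (Z − Y) = {1,5,9,11,12}
X Δ Z = {1,2,4,5,6,7,10,14}
Z ∪ Y = {1,3,4,5,6,9,10,11,12,13}
(X Δ Z) ∪ (Z ∪ Y) = {1,2,3,4,5,6,7,9,10,11,12,13,14}
Y ∩ ((X Δ Z) ∪ (Z ∪ Y)) = {3,4,6,10,13}
(Z ∩ (Z − Y)) − (Y ∩ ((X Δ Z) ∪ (Z ∪ Y))) = {1,5,9,11,12}
Zᶜ ∩ ((Z ∩ (Z − Y)) − (Y ∩ ((X Δ Z) ∪ (Z ∪ Y)))) = {}

{}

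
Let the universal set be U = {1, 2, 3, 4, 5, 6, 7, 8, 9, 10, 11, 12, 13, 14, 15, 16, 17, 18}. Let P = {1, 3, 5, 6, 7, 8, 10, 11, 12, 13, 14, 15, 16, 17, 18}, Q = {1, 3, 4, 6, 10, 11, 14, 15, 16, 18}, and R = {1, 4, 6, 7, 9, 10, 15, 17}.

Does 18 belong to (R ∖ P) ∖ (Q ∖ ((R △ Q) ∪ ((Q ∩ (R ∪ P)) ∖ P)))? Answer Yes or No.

No

18 ∉ R and 18 ∈ P, so 18 ∉ R ∖ P
18 ∉ R and 18 ∈ Q, so 18 ∈ R △ Q
18 ∉ R and 18 ∈ P, so 18 ∈ R ∪ P
18 ∈ Q and 18 ∈ (R ∪ P), so 18 ∈ Q ∩ (R ∪ P)
18 ∈ (Q ∩ (R ∪ P)) and 18 ∈ P, so 18 ∉ (Q ∩ (R ∪ P)) ∖ P
18 ∈ (R △ Q) and 18 ∉ ((Q ∩ (R ∪ P)) ∖ P), so 18 ∈ (R △ Q) ∪ ((Q ∩ (R ∪ P)) ∖ P)
18 ∈ Q and 18 ∈ ((R △ Q) ∪ ((Q ∩ (R ∪ P)) ∖ P)), so 18 ∉ Q ∖ ((R △ Q) ∪ ((Q ∩ (R ∪ P)) ∖ P))
18 ∉ (R ∖ P) and 18 ∉ (Q ∖ ((R △ Q) ∪ ((Q ∩ (R ∪ P)) ∖ P))), so 18 ∉ (R ∖ P) ∖ (Q ∖ ((R △ Q) ∪ ((Q ∩ (R ∪ P)) ∖ P)))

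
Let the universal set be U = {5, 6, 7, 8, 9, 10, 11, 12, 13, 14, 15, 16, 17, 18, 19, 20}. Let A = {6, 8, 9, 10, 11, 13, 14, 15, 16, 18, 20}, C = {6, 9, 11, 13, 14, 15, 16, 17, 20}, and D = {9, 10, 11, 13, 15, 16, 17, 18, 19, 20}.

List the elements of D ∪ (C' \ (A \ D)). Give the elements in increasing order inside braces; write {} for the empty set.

{5, 7, 9, 10, 11, 12, 13, 15, 16, 17, 18, 19, 20}

C' = {5, 7, 8, 10, 12, 18, 19}
A \ D = {6, 8, 14}
C' \ (A \ D) = {5, 7, 10, 12, 18, 19}
D ∪ (C' \ (A \ D)) = {5, 7, 9, 10, 11, 12, 13, 15, 16, 17, 18, 19, 20}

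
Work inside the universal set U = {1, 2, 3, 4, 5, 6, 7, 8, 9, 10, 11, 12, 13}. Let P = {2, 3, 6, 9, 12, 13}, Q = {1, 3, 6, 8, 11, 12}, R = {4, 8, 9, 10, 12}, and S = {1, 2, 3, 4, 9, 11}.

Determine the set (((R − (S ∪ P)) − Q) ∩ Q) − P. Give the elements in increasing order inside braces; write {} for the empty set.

S ∪ P = {1, 2, 3, 4, 6, 9, 11, 12, 13}
R − (S ∪ P) = {8, 10}
(R − (S ∪ P)) − Q = {10}
((R − (S ∪ P)) − Q) ∩ Q = {}
(((R − (S ∪ P)) − Q) ∩ Q) − P = {}

{}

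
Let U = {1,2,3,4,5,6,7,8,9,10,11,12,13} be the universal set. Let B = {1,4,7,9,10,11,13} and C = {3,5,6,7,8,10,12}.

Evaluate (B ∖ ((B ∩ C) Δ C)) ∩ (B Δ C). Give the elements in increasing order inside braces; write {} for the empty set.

B ∩ C = {7,10}
(B ∩ C) Δ C = {3,5,6,8,12}
B ∖ ((B ∩ C) Δ C) = {1,4,7,9,10,11,13}
B Δ C = {1,3,4,5,6,8,9,11,12,13}
(B ∖ ((B ∩ C) Δ C)) ∩ (B Δ C) = {1,4,9,11,13}

{1,4,9,11,13}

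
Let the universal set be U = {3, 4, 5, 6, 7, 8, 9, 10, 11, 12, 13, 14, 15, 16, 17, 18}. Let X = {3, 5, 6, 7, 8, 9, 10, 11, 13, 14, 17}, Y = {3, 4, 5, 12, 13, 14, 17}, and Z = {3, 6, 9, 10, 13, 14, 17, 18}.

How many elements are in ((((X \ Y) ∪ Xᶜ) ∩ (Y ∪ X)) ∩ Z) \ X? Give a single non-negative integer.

X \ Y = {6, 7, 8, 9, 10, 11}
Xᶜ = {4, 12, 15, 16, 18}
(X \ Y) ∪ Xᶜ = {4, 6, 7, 8, 9, 10, 11, 12, 15, 16, 18}
Y ∪ X = {3, 4, 5, 6, 7, 8, 9, 10, 11, 12, 13, 14, 17}
((X \ Y) ∪ Xᶜ) ∩ (Y ∪ X) = {4, 6, 7, 8, 9, 10, 11, 12}
(((X \ Y) ∪ Xᶜ) ∩ (Y ∪ X)) ∩ Z = {6, 9, 10}
((((X \ Y) ∪ Xᶜ) ∩ (Y ∪ X)) ∩ Z) \ X = {}
|((((X \ Y) ∪ Xᶜ) ∩ (Y ∪ X)) ∩ Z) \ X| = 0

0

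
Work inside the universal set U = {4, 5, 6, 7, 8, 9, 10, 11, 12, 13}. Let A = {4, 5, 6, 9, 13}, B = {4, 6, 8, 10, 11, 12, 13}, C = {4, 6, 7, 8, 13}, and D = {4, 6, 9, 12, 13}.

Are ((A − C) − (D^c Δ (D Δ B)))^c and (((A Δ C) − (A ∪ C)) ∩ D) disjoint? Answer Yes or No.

Yes

A − C = {5, 9}
D^c = {5, 7, 8, 10, 11}
D Δ B = {8, 9, 10, 11}
D^c Δ (D Δ B) = {5, 7, 9}
(A − C) − (D^c Δ (D Δ B)) = {}
((A − C) − (D^c Δ (D Δ B)))^c = {4, 5, 6, 7, 8, 9, 10, 11, 12, 13}
A Δ C = {5, 7, 8, 9}
A ∪ C = {4, 5, 6, 7, 8, 9, 13}
(A Δ C) − (A ∪ C) = {}
((A Δ C) − (A ∪ C)) ∩ D = {}
{4, 5, 6, 7, 8, 9, 10, 11, 12, 13} and {} share no elements.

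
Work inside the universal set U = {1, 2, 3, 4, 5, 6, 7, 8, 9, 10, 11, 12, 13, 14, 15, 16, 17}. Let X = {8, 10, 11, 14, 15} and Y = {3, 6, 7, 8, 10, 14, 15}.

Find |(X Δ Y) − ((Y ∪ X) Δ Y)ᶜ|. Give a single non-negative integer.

X Δ Y = {3, 6, 7, 11}
Y ∪ X = {3, 6, 7, 8, 10, 11, 14, 15}
(Y ∪ X) Δ Y = {11}
((Y ∪ X) Δ Y)ᶜ = {1, 2, 3, 4, 5, 6, 7, 8, 9, 10, 12, 13, 14, 15, 16, 17}
(X Δ Y) − ((Y ∪ X) Δ Y)ᶜ = {11}
|(X Δ Y) − ((Y ∪ X) Δ Y)ᶜ| = 1

1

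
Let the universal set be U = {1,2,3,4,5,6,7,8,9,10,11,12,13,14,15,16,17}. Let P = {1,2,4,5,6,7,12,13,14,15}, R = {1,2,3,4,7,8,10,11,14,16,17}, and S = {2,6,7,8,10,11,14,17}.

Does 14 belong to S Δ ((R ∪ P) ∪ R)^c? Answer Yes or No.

Yes

14 ∈ R and 14 ∈ P, so 14 ∈ R ∪ P
14 ∈ (R ∪ P) and 14 ∈ R, so 14 ∈ (R ∪ P) ∪ R
14 ∉ ((R ∪ P) ∪ R)^c since 14 ∈ ((R ∪ P) ∪ R)
14 ∈ S and 14 ∉ ((R ∪ P) ∪ R)^c, so 14 ∈ S Δ ((R ∪ P) ∪ R)^c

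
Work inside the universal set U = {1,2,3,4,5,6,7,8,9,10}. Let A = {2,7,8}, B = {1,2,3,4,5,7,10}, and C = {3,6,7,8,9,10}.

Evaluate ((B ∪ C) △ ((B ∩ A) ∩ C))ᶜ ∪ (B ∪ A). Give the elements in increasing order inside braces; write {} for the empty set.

B ∪ C = {1,2,3,4,5,6,7,8,9,10}
B ∩ A = {2,7}
(B ∩ A) ∩ C = {7}
(B ∪ C) △ ((B ∩ A) ∩ C) = {1,2,3,4,5,6,8,9,10}
((B ∪ C) △ ((B ∩ A) ∩ C))ᶜ = {7}
B ∪ A = {1,2,3,4,5,7,8,10}
((B ∪ C) △ ((B ∩ A) ∩ C))ᶜ ∪ (B ∪ A) = {1,2,3,4,5,7,8,10}

{1,2,3,4,5,7,8,10}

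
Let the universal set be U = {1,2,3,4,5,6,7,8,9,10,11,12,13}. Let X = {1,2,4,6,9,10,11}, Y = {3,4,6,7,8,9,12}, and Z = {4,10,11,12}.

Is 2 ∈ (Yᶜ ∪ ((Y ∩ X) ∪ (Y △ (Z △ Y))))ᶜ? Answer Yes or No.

No

2 ∉ Y, so 2 ∈ Yᶜ
2 ∉ Y and 2 ∈ X, so 2 ∉ Y ∩ X
2 ∉ Z and 2 ∉ Y, so 2 ∉ Z △ Y
2 ∉ Y and 2 ∉ (Z △ Y), so 2 ∉ Y △ (Z △ Y)
2 ∉ (Y ∩ X) and 2 ∉ (Y △ (Z △ Y)), so 2 ∉ (Y ∩ X) ∪ (Y △ (Z △ Y))
2 ∈ Yᶜ and 2 ∉ ((Y ∩ X) ∪ (Y △ (Z △ Y))), so 2 ∈ Yᶜ ∪ ((Y ∩ X) ∪ (Y △ (Z △ Y)))
2 ∉ (Yᶜ ∪ ((Y ∩ X) ∪ (Y △ (Z △ Y))))ᶜ since 2 ∈ (Yᶜ ∪ ((Y ∩ X) ∪ (Y △ (Z △ Y))))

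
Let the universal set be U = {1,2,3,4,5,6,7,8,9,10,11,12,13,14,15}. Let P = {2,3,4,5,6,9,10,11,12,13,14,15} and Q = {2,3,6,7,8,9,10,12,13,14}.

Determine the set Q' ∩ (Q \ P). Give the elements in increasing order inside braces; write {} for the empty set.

{}

Q' = {1,4,5,11,15}
Q \ P = {7,8}
Q' ∩ (Q \ P) = {}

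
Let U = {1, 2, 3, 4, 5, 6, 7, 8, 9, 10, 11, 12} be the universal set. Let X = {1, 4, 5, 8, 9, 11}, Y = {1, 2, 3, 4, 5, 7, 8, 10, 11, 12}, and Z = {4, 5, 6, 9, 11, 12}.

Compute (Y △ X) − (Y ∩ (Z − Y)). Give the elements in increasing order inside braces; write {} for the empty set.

Y △ X = {2, 3, 7, 9, 10, 12}
Z − Y = {6, 9}
Y ∩ (Z − Y) = {}
(Y △ X) − (Y ∩ (Z − Y)) = {2, 3, 7, 9, 10, 12}

{2, 3, 7, 9, 10, 12}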